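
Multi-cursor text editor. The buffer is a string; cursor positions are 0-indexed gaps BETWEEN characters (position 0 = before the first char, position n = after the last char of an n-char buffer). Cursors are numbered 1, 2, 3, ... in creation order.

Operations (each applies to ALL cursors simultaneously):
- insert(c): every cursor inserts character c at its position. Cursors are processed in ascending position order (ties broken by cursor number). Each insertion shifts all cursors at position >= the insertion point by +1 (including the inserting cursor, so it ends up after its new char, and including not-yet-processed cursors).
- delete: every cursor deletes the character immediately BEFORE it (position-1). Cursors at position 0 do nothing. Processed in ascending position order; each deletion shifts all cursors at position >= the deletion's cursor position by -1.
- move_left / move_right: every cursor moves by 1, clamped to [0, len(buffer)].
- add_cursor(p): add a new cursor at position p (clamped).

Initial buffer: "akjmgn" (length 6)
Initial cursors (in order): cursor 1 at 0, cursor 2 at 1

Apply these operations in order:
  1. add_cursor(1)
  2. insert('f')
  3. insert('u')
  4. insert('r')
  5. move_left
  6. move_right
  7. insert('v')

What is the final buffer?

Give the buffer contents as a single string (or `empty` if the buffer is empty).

Answer: furvaffuurrvvkjmgn

Derivation:
After op 1 (add_cursor(1)): buffer="akjmgn" (len 6), cursors c1@0 c2@1 c3@1, authorship ......
After op 2 (insert('f')): buffer="faffkjmgn" (len 9), cursors c1@1 c2@4 c3@4, authorship 1.23.....
After op 3 (insert('u')): buffer="fuaffuukjmgn" (len 12), cursors c1@2 c2@7 c3@7, authorship 11.2323.....
After op 4 (insert('r')): buffer="furaffuurrkjmgn" (len 15), cursors c1@3 c2@10 c3@10, authorship 111.232323.....
After op 5 (move_left): buffer="furaffuurrkjmgn" (len 15), cursors c1@2 c2@9 c3@9, authorship 111.232323.....
After op 6 (move_right): buffer="furaffuurrkjmgn" (len 15), cursors c1@3 c2@10 c3@10, authorship 111.232323.....
After op 7 (insert('v')): buffer="furvaffuurrvvkjmgn" (len 18), cursors c1@4 c2@13 c3@13, authorship 1111.23232323.....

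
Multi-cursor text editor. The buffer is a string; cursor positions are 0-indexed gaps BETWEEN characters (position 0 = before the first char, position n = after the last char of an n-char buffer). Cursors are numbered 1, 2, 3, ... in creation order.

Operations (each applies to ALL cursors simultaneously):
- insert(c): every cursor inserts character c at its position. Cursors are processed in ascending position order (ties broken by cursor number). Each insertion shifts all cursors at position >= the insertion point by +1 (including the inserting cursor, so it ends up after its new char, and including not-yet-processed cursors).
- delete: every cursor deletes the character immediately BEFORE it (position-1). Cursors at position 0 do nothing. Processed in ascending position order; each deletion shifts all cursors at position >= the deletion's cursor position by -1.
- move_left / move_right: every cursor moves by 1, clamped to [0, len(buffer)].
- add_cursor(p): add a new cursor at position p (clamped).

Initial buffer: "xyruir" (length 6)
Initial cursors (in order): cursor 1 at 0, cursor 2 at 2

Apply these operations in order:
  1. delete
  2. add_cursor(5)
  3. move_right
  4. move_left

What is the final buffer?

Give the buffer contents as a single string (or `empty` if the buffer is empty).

After op 1 (delete): buffer="xruir" (len 5), cursors c1@0 c2@1, authorship .....
After op 2 (add_cursor(5)): buffer="xruir" (len 5), cursors c1@0 c2@1 c3@5, authorship .....
After op 3 (move_right): buffer="xruir" (len 5), cursors c1@1 c2@2 c3@5, authorship .....
After op 4 (move_left): buffer="xruir" (len 5), cursors c1@0 c2@1 c3@4, authorship .....

Answer: xruir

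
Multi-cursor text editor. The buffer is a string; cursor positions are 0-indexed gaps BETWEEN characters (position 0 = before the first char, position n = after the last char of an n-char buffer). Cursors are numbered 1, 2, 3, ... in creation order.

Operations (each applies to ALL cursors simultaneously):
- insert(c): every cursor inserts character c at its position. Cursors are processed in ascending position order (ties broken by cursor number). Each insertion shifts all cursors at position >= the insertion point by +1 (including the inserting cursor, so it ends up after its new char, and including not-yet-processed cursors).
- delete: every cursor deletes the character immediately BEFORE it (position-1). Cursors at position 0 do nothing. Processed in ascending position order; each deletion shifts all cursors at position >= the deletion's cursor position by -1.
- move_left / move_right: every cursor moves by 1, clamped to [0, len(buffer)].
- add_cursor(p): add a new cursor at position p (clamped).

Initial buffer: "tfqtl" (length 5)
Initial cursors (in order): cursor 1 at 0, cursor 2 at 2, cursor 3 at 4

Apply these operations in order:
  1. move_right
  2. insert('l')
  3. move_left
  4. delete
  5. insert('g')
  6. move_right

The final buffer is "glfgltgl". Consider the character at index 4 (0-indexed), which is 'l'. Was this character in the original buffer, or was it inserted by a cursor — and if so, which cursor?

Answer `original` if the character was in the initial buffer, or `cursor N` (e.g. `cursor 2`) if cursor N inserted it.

Answer: cursor 2

Derivation:
After op 1 (move_right): buffer="tfqtl" (len 5), cursors c1@1 c2@3 c3@5, authorship .....
After op 2 (insert('l')): buffer="tlfqltll" (len 8), cursors c1@2 c2@5 c3@8, authorship .1..2..3
After op 3 (move_left): buffer="tlfqltll" (len 8), cursors c1@1 c2@4 c3@7, authorship .1..2..3
After op 4 (delete): buffer="lfltl" (len 5), cursors c1@0 c2@2 c3@4, authorship 1.2.3
After op 5 (insert('g')): buffer="glfgltgl" (len 8), cursors c1@1 c2@4 c3@7, authorship 11.22.33
After op 6 (move_right): buffer="glfgltgl" (len 8), cursors c1@2 c2@5 c3@8, authorship 11.22.33
Authorship (.=original, N=cursor N): 1 1 . 2 2 . 3 3
Index 4: author = 2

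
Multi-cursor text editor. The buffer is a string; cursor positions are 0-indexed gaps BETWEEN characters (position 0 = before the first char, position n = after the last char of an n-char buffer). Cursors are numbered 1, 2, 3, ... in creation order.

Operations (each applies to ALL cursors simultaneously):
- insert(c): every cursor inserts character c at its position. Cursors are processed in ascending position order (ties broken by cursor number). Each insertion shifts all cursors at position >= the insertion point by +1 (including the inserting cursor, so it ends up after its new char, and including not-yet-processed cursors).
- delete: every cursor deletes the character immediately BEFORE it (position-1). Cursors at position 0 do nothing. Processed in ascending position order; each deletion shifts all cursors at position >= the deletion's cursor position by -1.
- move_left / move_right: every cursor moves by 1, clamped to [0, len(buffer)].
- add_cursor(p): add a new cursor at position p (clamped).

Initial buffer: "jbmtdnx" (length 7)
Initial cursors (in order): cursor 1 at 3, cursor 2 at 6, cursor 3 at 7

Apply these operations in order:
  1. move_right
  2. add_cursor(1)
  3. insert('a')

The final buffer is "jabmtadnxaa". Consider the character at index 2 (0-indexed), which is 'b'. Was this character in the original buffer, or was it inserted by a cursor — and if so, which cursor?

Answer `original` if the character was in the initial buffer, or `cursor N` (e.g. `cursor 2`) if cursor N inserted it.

After op 1 (move_right): buffer="jbmtdnx" (len 7), cursors c1@4 c2@7 c3@7, authorship .......
After op 2 (add_cursor(1)): buffer="jbmtdnx" (len 7), cursors c4@1 c1@4 c2@7 c3@7, authorship .......
After op 3 (insert('a')): buffer="jabmtadnxaa" (len 11), cursors c4@2 c1@6 c2@11 c3@11, authorship .4...1...23
Authorship (.=original, N=cursor N): . 4 . . . 1 . . . 2 3
Index 2: author = original

Answer: original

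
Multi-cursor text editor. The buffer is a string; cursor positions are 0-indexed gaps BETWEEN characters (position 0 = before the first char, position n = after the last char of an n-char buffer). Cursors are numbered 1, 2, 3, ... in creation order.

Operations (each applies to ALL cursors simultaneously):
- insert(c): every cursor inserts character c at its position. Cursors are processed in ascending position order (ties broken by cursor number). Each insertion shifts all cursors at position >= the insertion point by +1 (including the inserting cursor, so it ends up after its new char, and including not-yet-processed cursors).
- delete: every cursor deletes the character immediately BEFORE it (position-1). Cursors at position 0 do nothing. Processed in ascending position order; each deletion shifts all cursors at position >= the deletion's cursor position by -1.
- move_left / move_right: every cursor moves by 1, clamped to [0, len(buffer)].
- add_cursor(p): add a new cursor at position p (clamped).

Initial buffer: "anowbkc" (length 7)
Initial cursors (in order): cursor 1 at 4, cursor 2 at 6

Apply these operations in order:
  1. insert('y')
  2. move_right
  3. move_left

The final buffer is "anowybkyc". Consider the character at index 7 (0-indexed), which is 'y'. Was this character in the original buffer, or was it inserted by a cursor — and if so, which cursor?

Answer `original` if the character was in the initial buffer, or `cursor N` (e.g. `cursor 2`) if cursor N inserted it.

Answer: cursor 2

Derivation:
After op 1 (insert('y')): buffer="anowybkyc" (len 9), cursors c1@5 c2@8, authorship ....1..2.
After op 2 (move_right): buffer="anowybkyc" (len 9), cursors c1@6 c2@9, authorship ....1..2.
After op 3 (move_left): buffer="anowybkyc" (len 9), cursors c1@5 c2@8, authorship ....1..2.
Authorship (.=original, N=cursor N): . . . . 1 . . 2 .
Index 7: author = 2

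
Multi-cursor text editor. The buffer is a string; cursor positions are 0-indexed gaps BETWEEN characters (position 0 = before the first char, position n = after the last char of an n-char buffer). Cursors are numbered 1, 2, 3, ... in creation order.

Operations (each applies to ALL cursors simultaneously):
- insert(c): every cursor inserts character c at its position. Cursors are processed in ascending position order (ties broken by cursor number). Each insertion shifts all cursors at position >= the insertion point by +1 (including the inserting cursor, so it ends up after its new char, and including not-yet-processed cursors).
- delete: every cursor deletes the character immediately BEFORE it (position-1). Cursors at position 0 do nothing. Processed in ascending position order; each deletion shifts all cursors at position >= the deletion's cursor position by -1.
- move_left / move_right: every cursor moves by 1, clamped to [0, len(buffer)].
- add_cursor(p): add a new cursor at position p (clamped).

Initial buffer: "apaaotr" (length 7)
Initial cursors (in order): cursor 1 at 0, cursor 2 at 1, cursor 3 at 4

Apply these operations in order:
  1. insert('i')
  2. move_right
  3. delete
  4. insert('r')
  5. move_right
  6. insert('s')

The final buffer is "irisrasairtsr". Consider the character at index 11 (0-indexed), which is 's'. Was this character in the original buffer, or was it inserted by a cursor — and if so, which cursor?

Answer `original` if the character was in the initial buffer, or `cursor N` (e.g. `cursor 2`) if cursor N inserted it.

Answer: cursor 3

Derivation:
After op 1 (insert('i')): buffer="iaipaaiotr" (len 10), cursors c1@1 c2@3 c3@7, authorship 1.2...3...
After op 2 (move_right): buffer="iaipaaiotr" (len 10), cursors c1@2 c2@4 c3@8, authorship 1.2...3...
After op 3 (delete): buffer="iiaaitr" (len 7), cursors c1@1 c2@2 c3@5, authorship 12..3..
After op 4 (insert('r')): buffer="iriraairtr" (len 10), cursors c1@2 c2@4 c3@8, authorship 1122..33..
After op 5 (move_right): buffer="iriraairtr" (len 10), cursors c1@3 c2@5 c3@9, authorship 1122..33..
After op 6 (insert('s')): buffer="irisrasairtsr" (len 13), cursors c1@4 c2@7 c3@12, authorship 11212.2.33.3.
Authorship (.=original, N=cursor N): 1 1 2 1 2 . 2 . 3 3 . 3 .
Index 11: author = 3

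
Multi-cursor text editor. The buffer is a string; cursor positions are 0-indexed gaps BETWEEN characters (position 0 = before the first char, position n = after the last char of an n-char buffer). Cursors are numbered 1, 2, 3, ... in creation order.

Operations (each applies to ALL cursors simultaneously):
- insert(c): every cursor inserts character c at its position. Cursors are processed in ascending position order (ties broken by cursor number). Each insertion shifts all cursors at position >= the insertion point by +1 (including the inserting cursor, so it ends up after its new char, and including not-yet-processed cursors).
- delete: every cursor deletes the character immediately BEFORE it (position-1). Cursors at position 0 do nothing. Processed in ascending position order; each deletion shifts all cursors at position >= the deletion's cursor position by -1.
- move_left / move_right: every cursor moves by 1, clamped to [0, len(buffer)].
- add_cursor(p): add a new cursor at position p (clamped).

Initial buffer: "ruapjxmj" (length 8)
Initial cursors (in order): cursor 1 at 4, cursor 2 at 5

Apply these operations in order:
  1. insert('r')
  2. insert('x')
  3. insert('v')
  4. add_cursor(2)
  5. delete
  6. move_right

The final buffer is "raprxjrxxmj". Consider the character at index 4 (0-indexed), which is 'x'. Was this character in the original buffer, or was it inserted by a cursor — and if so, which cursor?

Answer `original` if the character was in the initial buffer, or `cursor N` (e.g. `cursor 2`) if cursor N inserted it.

Answer: cursor 1

Derivation:
After op 1 (insert('r')): buffer="ruaprjrxmj" (len 10), cursors c1@5 c2@7, authorship ....1.2...
After op 2 (insert('x')): buffer="ruaprxjrxxmj" (len 12), cursors c1@6 c2@9, authorship ....11.22...
After op 3 (insert('v')): buffer="ruaprxvjrxvxmj" (len 14), cursors c1@7 c2@11, authorship ....111.222...
After op 4 (add_cursor(2)): buffer="ruaprxvjrxvxmj" (len 14), cursors c3@2 c1@7 c2@11, authorship ....111.222...
After op 5 (delete): buffer="raprxjrxxmj" (len 11), cursors c3@1 c1@5 c2@8, authorship ...11.22...
After op 6 (move_right): buffer="raprxjrxxmj" (len 11), cursors c3@2 c1@6 c2@9, authorship ...11.22...
Authorship (.=original, N=cursor N): . . . 1 1 . 2 2 . . .
Index 4: author = 1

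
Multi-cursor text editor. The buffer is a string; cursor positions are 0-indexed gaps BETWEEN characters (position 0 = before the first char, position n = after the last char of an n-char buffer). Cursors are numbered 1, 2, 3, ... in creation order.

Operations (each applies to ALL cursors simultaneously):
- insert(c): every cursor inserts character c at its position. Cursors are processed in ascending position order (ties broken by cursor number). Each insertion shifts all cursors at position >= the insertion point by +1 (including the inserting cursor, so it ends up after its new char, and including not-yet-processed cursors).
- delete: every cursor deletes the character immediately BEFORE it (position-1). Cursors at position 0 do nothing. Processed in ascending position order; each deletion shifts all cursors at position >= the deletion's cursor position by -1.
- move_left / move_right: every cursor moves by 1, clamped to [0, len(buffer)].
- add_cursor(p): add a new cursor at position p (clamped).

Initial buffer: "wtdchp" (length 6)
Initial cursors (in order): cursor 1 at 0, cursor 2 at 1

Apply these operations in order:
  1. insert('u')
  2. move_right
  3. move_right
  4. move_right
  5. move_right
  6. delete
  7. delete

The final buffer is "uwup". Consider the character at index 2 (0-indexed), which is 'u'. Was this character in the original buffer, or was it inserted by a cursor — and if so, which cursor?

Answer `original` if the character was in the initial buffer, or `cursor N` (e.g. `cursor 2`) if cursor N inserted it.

Answer: cursor 2

Derivation:
After op 1 (insert('u')): buffer="uwutdchp" (len 8), cursors c1@1 c2@3, authorship 1.2.....
After op 2 (move_right): buffer="uwutdchp" (len 8), cursors c1@2 c2@4, authorship 1.2.....
After op 3 (move_right): buffer="uwutdchp" (len 8), cursors c1@3 c2@5, authorship 1.2.....
After op 4 (move_right): buffer="uwutdchp" (len 8), cursors c1@4 c2@6, authorship 1.2.....
After op 5 (move_right): buffer="uwutdchp" (len 8), cursors c1@5 c2@7, authorship 1.2.....
After op 6 (delete): buffer="uwutcp" (len 6), cursors c1@4 c2@5, authorship 1.2...
After op 7 (delete): buffer="uwup" (len 4), cursors c1@3 c2@3, authorship 1.2.
Authorship (.=original, N=cursor N): 1 . 2 .
Index 2: author = 2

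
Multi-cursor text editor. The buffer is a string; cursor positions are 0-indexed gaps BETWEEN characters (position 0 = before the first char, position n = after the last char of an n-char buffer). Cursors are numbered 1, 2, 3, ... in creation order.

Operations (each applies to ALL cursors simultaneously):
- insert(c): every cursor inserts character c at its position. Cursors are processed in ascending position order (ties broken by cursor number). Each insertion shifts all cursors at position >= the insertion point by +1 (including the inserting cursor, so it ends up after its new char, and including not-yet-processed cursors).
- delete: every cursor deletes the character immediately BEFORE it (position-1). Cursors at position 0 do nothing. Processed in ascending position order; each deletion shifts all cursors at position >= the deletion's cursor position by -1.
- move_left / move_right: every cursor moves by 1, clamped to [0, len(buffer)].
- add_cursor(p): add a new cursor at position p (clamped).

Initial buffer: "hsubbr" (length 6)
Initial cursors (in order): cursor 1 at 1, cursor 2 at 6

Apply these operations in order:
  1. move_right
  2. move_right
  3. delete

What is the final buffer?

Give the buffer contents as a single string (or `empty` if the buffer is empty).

After op 1 (move_right): buffer="hsubbr" (len 6), cursors c1@2 c2@6, authorship ......
After op 2 (move_right): buffer="hsubbr" (len 6), cursors c1@3 c2@6, authorship ......
After op 3 (delete): buffer="hsbb" (len 4), cursors c1@2 c2@4, authorship ....

Answer: hsbb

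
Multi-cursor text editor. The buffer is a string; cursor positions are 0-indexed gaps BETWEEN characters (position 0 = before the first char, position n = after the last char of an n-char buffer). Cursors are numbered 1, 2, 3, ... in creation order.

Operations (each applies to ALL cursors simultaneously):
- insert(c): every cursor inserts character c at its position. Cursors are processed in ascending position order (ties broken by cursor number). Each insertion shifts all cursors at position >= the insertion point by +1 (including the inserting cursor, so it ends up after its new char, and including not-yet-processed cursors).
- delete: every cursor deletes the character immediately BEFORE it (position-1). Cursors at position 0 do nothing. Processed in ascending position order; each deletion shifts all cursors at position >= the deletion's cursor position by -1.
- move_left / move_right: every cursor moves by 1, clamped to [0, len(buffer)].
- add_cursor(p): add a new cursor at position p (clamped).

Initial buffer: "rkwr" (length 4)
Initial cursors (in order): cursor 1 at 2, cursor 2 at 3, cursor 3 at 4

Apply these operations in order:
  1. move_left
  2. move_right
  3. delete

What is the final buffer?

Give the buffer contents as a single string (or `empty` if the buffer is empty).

After op 1 (move_left): buffer="rkwr" (len 4), cursors c1@1 c2@2 c3@3, authorship ....
After op 2 (move_right): buffer="rkwr" (len 4), cursors c1@2 c2@3 c3@4, authorship ....
After op 3 (delete): buffer="r" (len 1), cursors c1@1 c2@1 c3@1, authorship .

Answer: r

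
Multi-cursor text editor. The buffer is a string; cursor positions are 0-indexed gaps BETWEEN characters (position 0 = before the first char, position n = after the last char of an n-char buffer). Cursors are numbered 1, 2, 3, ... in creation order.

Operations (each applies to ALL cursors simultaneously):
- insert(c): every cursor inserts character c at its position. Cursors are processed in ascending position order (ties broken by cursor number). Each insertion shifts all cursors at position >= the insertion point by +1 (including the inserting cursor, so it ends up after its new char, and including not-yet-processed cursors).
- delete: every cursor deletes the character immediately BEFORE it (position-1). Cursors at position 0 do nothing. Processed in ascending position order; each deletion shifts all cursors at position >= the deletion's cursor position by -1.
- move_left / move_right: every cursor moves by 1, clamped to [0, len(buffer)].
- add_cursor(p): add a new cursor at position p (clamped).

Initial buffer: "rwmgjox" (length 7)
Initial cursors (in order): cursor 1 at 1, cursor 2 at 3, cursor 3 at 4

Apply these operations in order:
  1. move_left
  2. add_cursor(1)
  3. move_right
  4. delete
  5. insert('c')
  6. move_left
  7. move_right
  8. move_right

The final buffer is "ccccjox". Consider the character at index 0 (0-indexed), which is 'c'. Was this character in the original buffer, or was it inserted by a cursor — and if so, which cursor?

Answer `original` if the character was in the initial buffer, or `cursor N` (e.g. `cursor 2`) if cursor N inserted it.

After op 1 (move_left): buffer="rwmgjox" (len 7), cursors c1@0 c2@2 c3@3, authorship .......
After op 2 (add_cursor(1)): buffer="rwmgjox" (len 7), cursors c1@0 c4@1 c2@2 c3@3, authorship .......
After op 3 (move_right): buffer="rwmgjox" (len 7), cursors c1@1 c4@2 c2@3 c3@4, authorship .......
After op 4 (delete): buffer="jox" (len 3), cursors c1@0 c2@0 c3@0 c4@0, authorship ...
After op 5 (insert('c')): buffer="ccccjox" (len 7), cursors c1@4 c2@4 c3@4 c4@4, authorship 1234...
After op 6 (move_left): buffer="ccccjox" (len 7), cursors c1@3 c2@3 c3@3 c4@3, authorship 1234...
After op 7 (move_right): buffer="ccccjox" (len 7), cursors c1@4 c2@4 c3@4 c4@4, authorship 1234...
After op 8 (move_right): buffer="ccccjox" (len 7), cursors c1@5 c2@5 c3@5 c4@5, authorship 1234...
Authorship (.=original, N=cursor N): 1 2 3 4 . . .
Index 0: author = 1

Answer: cursor 1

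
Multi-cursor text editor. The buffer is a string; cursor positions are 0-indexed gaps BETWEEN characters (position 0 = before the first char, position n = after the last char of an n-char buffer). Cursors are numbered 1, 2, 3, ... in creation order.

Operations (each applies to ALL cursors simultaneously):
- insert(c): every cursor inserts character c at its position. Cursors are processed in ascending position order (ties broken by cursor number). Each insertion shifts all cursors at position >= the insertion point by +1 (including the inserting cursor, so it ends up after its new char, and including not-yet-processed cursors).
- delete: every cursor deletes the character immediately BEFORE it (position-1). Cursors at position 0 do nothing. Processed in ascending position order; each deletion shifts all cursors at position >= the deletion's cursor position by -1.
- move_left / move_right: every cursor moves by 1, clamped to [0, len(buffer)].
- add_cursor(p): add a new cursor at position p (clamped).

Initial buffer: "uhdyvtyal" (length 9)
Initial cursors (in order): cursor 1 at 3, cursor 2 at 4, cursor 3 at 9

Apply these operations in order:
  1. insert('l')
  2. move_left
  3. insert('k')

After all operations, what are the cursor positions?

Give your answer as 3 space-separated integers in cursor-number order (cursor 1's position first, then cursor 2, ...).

Answer: 4 7 14

Derivation:
After op 1 (insert('l')): buffer="uhdlylvtyall" (len 12), cursors c1@4 c2@6 c3@12, authorship ...1.2.....3
After op 2 (move_left): buffer="uhdlylvtyall" (len 12), cursors c1@3 c2@5 c3@11, authorship ...1.2.....3
After op 3 (insert('k')): buffer="uhdklyklvtyalkl" (len 15), cursors c1@4 c2@7 c3@14, authorship ...11.22.....33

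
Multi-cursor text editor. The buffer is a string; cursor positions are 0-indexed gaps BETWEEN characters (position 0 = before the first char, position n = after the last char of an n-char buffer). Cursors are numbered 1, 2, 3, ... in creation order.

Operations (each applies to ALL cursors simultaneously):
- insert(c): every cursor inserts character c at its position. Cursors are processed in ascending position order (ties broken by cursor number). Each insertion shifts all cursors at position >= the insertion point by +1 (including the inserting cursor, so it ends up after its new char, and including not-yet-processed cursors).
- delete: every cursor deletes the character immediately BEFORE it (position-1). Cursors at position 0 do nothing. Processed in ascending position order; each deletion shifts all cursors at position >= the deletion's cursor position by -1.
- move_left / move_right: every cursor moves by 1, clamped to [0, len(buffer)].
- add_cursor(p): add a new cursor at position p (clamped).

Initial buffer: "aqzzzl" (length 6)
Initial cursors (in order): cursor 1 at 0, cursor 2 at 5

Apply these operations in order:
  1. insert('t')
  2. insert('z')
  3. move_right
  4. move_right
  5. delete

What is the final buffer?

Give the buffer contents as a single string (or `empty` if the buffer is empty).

Answer: tzazzztz

Derivation:
After op 1 (insert('t')): buffer="taqzzztl" (len 8), cursors c1@1 c2@7, authorship 1.....2.
After op 2 (insert('z')): buffer="tzaqzzztzl" (len 10), cursors c1@2 c2@9, authorship 11.....22.
After op 3 (move_right): buffer="tzaqzzztzl" (len 10), cursors c1@3 c2@10, authorship 11.....22.
After op 4 (move_right): buffer="tzaqzzztzl" (len 10), cursors c1@4 c2@10, authorship 11.....22.
After op 5 (delete): buffer="tzazzztz" (len 8), cursors c1@3 c2@8, authorship 11....22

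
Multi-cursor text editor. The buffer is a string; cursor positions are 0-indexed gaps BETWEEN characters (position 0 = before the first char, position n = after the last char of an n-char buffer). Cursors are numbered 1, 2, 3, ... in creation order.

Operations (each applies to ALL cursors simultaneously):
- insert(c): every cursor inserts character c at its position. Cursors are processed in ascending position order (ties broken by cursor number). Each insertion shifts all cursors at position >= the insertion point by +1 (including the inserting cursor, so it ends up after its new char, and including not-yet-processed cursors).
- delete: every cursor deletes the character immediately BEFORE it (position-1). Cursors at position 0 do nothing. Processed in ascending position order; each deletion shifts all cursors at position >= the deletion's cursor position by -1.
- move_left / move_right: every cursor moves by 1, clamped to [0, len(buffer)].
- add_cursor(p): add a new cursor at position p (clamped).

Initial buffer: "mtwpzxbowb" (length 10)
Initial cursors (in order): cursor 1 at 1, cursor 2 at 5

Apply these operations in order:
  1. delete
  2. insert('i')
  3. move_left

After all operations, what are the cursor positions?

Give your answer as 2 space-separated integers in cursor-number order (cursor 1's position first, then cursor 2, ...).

Answer: 0 4

Derivation:
After op 1 (delete): buffer="twpxbowb" (len 8), cursors c1@0 c2@3, authorship ........
After op 2 (insert('i')): buffer="itwpixbowb" (len 10), cursors c1@1 c2@5, authorship 1...2.....
After op 3 (move_left): buffer="itwpixbowb" (len 10), cursors c1@0 c2@4, authorship 1...2.....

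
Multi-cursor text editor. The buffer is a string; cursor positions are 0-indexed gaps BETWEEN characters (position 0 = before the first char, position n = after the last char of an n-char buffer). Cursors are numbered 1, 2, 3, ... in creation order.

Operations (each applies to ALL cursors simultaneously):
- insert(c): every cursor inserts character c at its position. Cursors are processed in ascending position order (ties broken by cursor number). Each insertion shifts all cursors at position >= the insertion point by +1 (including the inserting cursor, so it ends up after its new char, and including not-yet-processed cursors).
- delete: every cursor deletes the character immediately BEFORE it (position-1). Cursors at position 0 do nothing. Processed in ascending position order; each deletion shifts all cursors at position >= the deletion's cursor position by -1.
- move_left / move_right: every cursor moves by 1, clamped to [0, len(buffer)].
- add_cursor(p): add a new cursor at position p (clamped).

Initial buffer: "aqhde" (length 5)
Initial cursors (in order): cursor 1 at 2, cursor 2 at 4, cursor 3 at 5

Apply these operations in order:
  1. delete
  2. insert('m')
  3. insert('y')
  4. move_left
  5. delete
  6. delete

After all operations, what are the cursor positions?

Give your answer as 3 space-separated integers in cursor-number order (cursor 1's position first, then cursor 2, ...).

Answer: 0 1 1

Derivation:
After op 1 (delete): buffer="ah" (len 2), cursors c1@1 c2@2 c3@2, authorship ..
After op 2 (insert('m')): buffer="amhmm" (len 5), cursors c1@2 c2@5 c3@5, authorship .1.23
After op 3 (insert('y')): buffer="amyhmmyy" (len 8), cursors c1@3 c2@8 c3@8, authorship .11.2323
After op 4 (move_left): buffer="amyhmmyy" (len 8), cursors c1@2 c2@7 c3@7, authorship .11.2323
After op 5 (delete): buffer="ayhmy" (len 5), cursors c1@1 c2@4 c3@4, authorship .1.23
After op 6 (delete): buffer="yy" (len 2), cursors c1@0 c2@1 c3@1, authorship 13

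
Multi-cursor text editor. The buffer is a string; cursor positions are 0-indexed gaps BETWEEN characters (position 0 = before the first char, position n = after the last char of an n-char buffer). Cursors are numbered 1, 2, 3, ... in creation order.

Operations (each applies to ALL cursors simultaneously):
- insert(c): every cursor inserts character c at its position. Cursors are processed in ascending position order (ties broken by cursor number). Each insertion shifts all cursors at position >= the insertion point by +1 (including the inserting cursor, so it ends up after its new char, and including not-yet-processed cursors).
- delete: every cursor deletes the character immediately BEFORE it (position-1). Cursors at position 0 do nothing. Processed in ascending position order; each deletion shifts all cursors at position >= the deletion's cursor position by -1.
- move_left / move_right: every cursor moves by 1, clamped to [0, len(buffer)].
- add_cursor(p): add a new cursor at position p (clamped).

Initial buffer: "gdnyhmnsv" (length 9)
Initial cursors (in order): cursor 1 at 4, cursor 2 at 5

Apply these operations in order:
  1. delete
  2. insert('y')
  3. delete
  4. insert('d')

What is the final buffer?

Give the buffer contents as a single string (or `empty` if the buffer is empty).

Answer: gdnddmnsv

Derivation:
After op 1 (delete): buffer="gdnmnsv" (len 7), cursors c1@3 c2@3, authorship .......
After op 2 (insert('y')): buffer="gdnyymnsv" (len 9), cursors c1@5 c2@5, authorship ...12....
After op 3 (delete): buffer="gdnmnsv" (len 7), cursors c1@3 c2@3, authorship .......
After op 4 (insert('d')): buffer="gdnddmnsv" (len 9), cursors c1@5 c2@5, authorship ...12....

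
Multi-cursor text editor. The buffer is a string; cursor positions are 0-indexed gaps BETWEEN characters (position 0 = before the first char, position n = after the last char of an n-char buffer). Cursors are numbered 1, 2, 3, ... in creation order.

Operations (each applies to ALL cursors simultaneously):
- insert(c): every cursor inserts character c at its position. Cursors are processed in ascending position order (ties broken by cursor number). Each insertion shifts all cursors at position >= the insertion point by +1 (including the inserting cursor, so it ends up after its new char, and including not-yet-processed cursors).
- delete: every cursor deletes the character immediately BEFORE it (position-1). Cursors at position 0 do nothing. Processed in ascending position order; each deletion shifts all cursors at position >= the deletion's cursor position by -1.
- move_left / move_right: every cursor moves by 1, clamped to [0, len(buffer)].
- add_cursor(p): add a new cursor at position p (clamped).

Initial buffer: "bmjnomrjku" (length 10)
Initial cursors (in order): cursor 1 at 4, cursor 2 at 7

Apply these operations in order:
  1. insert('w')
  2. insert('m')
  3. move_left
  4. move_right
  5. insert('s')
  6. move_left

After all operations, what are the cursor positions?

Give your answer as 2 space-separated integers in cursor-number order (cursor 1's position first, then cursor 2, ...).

After op 1 (insert('w')): buffer="bmjnwomrwjku" (len 12), cursors c1@5 c2@9, authorship ....1...2...
After op 2 (insert('m')): buffer="bmjnwmomrwmjku" (len 14), cursors c1@6 c2@11, authorship ....11...22...
After op 3 (move_left): buffer="bmjnwmomrwmjku" (len 14), cursors c1@5 c2@10, authorship ....11...22...
After op 4 (move_right): buffer="bmjnwmomrwmjku" (len 14), cursors c1@6 c2@11, authorship ....11...22...
After op 5 (insert('s')): buffer="bmjnwmsomrwmsjku" (len 16), cursors c1@7 c2@13, authorship ....111...222...
After op 6 (move_left): buffer="bmjnwmsomrwmsjku" (len 16), cursors c1@6 c2@12, authorship ....111...222...

Answer: 6 12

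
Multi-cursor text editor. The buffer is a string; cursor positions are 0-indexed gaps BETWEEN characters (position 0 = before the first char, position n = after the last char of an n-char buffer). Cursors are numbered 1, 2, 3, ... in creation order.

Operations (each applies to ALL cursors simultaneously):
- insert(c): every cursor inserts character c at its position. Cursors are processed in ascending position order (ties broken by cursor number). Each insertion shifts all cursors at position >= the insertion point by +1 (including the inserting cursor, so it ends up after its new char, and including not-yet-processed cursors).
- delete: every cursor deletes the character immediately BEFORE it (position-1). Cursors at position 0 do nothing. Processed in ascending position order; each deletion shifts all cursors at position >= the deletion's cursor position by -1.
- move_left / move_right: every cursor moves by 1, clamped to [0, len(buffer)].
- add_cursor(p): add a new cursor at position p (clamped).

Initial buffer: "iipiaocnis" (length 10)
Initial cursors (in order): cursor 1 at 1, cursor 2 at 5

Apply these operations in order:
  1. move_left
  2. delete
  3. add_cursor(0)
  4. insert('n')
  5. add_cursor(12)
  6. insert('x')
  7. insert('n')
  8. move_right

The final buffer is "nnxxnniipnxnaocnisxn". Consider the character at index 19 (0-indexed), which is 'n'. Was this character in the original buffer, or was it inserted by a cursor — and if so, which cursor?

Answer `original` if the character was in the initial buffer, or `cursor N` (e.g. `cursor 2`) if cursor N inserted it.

After op 1 (move_left): buffer="iipiaocnis" (len 10), cursors c1@0 c2@4, authorship ..........
After op 2 (delete): buffer="iipaocnis" (len 9), cursors c1@0 c2@3, authorship .........
After op 3 (add_cursor(0)): buffer="iipaocnis" (len 9), cursors c1@0 c3@0 c2@3, authorship .........
After op 4 (insert('n')): buffer="nniipnaocnis" (len 12), cursors c1@2 c3@2 c2@6, authorship 13...2......
After op 5 (add_cursor(12)): buffer="nniipnaocnis" (len 12), cursors c1@2 c3@2 c2@6 c4@12, authorship 13...2......
After op 6 (insert('x')): buffer="nnxxiipnxaocnisx" (len 16), cursors c1@4 c3@4 c2@9 c4@16, authorship 1313...22......4
After op 7 (insert('n')): buffer="nnxxnniipnxnaocnisxn" (len 20), cursors c1@6 c3@6 c2@12 c4@20, authorship 131313...222......44
After op 8 (move_right): buffer="nnxxnniipnxnaocnisxn" (len 20), cursors c1@7 c3@7 c2@13 c4@20, authorship 131313...222......44
Authorship (.=original, N=cursor N): 1 3 1 3 1 3 . . . 2 2 2 . . . . . . 4 4
Index 19: author = 4

Answer: cursor 4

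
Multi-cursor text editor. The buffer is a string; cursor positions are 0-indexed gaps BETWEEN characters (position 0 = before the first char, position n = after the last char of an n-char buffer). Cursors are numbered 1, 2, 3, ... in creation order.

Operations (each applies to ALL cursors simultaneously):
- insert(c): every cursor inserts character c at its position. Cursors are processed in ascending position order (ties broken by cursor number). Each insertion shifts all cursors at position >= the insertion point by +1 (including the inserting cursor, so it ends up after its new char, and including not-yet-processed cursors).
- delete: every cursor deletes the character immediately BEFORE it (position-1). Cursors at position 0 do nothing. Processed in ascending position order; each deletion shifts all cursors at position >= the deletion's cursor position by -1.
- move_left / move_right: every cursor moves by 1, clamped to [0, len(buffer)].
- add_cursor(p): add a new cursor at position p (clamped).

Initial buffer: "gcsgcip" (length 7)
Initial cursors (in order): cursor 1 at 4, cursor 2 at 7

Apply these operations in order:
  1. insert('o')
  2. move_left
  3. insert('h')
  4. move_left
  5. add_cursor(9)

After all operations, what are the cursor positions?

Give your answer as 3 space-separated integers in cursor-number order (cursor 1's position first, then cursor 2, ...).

Answer: 4 9 9

Derivation:
After op 1 (insert('o')): buffer="gcsgocipo" (len 9), cursors c1@5 c2@9, authorship ....1...2
After op 2 (move_left): buffer="gcsgocipo" (len 9), cursors c1@4 c2@8, authorship ....1...2
After op 3 (insert('h')): buffer="gcsghocipho" (len 11), cursors c1@5 c2@10, authorship ....11...22
After op 4 (move_left): buffer="gcsghocipho" (len 11), cursors c1@4 c2@9, authorship ....11...22
After op 5 (add_cursor(9)): buffer="gcsghocipho" (len 11), cursors c1@4 c2@9 c3@9, authorship ....11...22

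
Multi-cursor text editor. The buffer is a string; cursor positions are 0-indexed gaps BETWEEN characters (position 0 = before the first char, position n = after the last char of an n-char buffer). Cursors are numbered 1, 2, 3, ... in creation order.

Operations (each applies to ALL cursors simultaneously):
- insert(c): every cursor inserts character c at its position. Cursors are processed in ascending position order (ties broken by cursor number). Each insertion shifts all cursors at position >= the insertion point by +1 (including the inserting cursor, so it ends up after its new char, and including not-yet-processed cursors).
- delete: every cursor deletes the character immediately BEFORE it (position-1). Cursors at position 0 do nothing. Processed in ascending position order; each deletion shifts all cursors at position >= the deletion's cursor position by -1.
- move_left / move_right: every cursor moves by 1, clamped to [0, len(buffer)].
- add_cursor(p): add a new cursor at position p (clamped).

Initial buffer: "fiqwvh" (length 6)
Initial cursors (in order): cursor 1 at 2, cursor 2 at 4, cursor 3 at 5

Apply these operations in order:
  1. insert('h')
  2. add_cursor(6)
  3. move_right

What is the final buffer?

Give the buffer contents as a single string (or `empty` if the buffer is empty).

Answer: fihqwhvhh

Derivation:
After op 1 (insert('h')): buffer="fihqwhvhh" (len 9), cursors c1@3 c2@6 c3@8, authorship ..1..2.3.
After op 2 (add_cursor(6)): buffer="fihqwhvhh" (len 9), cursors c1@3 c2@6 c4@6 c3@8, authorship ..1..2.3.
After op 3 (move_right): buffer="fihqwhvhh" (len 9), cursors c1@4 c2@7 c4@7 c3@9, authorship ..1..2.3.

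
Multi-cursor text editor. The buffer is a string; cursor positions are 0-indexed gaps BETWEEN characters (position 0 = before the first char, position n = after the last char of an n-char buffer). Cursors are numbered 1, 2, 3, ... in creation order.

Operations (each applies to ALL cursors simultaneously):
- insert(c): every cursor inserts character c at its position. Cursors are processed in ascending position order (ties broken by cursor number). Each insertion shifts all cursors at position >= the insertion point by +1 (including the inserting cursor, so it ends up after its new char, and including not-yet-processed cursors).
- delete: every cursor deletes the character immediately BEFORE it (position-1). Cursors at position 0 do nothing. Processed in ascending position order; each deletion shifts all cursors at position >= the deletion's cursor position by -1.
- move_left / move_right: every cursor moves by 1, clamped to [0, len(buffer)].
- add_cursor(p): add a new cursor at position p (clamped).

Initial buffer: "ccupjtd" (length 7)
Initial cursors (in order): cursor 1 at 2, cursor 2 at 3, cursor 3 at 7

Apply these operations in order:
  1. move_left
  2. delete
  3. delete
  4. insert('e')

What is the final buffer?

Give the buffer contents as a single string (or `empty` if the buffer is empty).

After op 1 (move_left): buffer="ccupjtd" (len 7), cursors c1@1 c2@2 c3@6, authorship .......
After op 2 (delete): buffer="upjd" (len 4), cursors c1@0 c2@0 c3@3, authorship ....
After op 3 (delete): buffer="upd" (len 3), cursors c1@0 c2@0 c3@2, authorship ...
After op 4 (insert('e')): buffer="eeuped" (len 6), cursors c1@2 c2@2 c3@5, authorship 12..3.

Answer: eeuped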